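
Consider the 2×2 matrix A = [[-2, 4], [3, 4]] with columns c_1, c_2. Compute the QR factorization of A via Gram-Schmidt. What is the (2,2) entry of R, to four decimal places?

r_{22} = 5.5470

e_1 = c_1/‖c_1‖ = (-2, 3)/3.6056 = (-0.5547, 0.8321).
r_{12} = e_1·c_2 = 1.1094.
u_2 = c_2 − 1.1094·e_1 = (4.6154, 3.0769).
r_{22} = ‖u_2‖ = 5.5470.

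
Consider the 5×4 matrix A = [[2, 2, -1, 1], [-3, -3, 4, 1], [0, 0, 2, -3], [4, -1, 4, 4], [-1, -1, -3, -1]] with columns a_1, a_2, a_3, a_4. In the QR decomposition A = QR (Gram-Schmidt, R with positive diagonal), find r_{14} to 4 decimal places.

a_1 = (2, -3, 0, 4, -1); ‖a_1‖ = 5.4772, so q_1 = (0.3651, -0.5477, 0.0000, 0.7303, -0.1826).
r_{14} = q_1·a_4 = 2.9212.

r_{14} = 2.9212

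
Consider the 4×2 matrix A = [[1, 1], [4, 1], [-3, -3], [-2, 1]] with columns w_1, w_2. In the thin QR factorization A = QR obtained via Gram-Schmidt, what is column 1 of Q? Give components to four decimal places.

w_1 = (1, 4, -3, -2); ‖w_1‖ = 5.4772, so e_1 = (0.1826, 0.7303, -0.5477, -0.3651).

e_1 = (0.1826, 0.7303, -0.5477, -0.3651)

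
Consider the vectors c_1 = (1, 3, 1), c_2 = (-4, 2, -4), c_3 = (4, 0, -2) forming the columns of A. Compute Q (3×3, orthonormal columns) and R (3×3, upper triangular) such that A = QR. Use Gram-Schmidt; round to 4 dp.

Q = [[0.3015, -0.6396, 0.7071], [0.9045, 0.4264, 0.0000], [0.3015, -0.6396, -0.7071]], R = [[3.3166, -0.6030, 0.6030], [0.0000, 5.9696, -1.2792], [0.0000, 0.0000, 4.2426]]

c_1 = (1, 3, 1); ‖c_1‖ = 3.3166, so q_1 = (0.3015, 0.9045, 0.3015).
q_1·c_2 = 0.3015·(-4) + 0.9045·2 + 0.3015·(-4) = -0.6030.
u_2 = c_2 + 0.6030·q_1 = (-3.8182, 2.5455, -3.8182).
‖u_2‖ = 5.9696, so q_2 = (-0.6396, 0.4264, -0.6396).
q_1·c_3 = 0.3015·4 + 0.9045·0 + 0.3015·(-2) = 0.6030; q_2·c_3 = (-0.6396)·4 + 0.4264·0 + (-0.6396)·(-2) = -1.2792.
u_3 = c_3 − 0.6030·q_1 + 1.2792·q_2 = (3.0000, 0.0000, -3.0000).
‖u_3‖ = 4.2426, so q_3 = (0.7071, 0.0000, -0.7071).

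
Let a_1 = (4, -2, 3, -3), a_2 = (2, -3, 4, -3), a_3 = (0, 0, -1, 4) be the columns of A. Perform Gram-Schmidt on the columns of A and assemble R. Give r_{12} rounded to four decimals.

a_1 = (4, -2, 3, -3); ‖a_1‖ = 6.1644, so q_1 = (0.6489, -0.3244, 0.4867, -0.4867).
r_{12} = q_1·a_2 = 5.6777.

r_{12} = 5.6777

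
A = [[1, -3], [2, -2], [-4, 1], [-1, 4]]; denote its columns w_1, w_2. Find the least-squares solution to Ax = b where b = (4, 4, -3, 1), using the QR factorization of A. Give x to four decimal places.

x = (0.9310, -0.1678)

w_1 = (1, 2, -4, -1); ‖w_1‖ = 4.6904, so q_1 = (0.2132, 0.4264, -0.8528, -0.2132).
q_1·w_2 = 0.2132·(-3) + 0.4264·(-2) + (-0.8528)·1 + (-0.2132)·4 = -3.1980.
u_2 = w_2 + 3.1980·q_1 = (-2.3182, -0.6364, -1.7273, 3.3182).
‖u_2‖ = 4.4467, so q_2 = (-0.5213, -0.1431, -0.3884, 0.7462).
Qᵀb = (4.9036, -0.7462).
Back-substitute: x_2 = -0.7462/4.4467 = -0.1678.
x_1 = (4.9036 + 3.1980·(-0.1678))/4.6904 = 0.9310.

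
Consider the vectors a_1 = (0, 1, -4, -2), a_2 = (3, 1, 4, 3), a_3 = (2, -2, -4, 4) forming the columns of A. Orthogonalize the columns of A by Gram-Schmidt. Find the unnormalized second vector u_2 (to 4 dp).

q_1 = a_1/‖a_1‖ = (0, 1, -4, -2)/4.5826 = (0.0000, 0.2182, -0.8729, -0.4364).
r_{12} = q_1·a_2 = -4.5826.
u_2 = a_2 + 4.5826·q_1 = (3.0000, 2.0000, 0.0000, 1.0000).

u_2 = (3.0000, 2.0000, 0.0000, 1.0000)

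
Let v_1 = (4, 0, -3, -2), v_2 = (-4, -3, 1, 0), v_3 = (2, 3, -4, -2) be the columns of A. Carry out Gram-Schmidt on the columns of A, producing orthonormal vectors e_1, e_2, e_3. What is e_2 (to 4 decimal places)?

e_2 = (-0.3747, -0.8149, -0.2623, -0.3559)

v_1 = (4, 0, -3, -2); ‖v_1‖ = 5.3852, so e_1 = (0.7428, 0.0000, -0.5571, -0.3714).
e_1·v_2 = 0.7428·(-4) + 0.0000·(-3) + (-0.5571)·1 + (-0.3714)·0 = -3.5282.
u_2 = v_2 + 3.5282·e_1 = (-1.3793, -3.0000, -0.9655, -1.3103).
‖u_2‖ = 3.6813, so e_2 = (-0.3747, -0.8149, -0.2623, -0.3559).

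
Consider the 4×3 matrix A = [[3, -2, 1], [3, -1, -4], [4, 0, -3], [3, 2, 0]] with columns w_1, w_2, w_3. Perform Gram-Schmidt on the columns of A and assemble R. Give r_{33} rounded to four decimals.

w_1 = (3, 3, 4, 3); ‖w_1‖ = 6.5574, so e_1 = (0.4575, 0.4575, 0.6100, 0.4575).
e_1·w_2 = 0.4575·(-2) + 0.4575·(-1) + 0.6100·0 + 0.4575·2 = -0.4575.
u_2 = w_2 + 0.4575·e_1 = (-1.7907, -0.7907, 0.2791, 2.2093).
‖u_2‖ = 2.9649, so e_2 = (-0.6040, -0.2667, 0.0941, 0.7451).
e_1·w_3 = 0.4575·1 + 0.4575·(-4) + 0.6100·(-3) + 0.4575·0 = -3.2025; e_2·w_3 = (-0.6040)·1 + (-0.2667)·(-4) + 0.0941·(-3) + 0.7451·0 = 0.1804.
u_3 = w_3 + 3.2025·e_1 − 0.1804·e_2 = (2.5741, -2.4868, -1.0635, 1.3307).
r_{33} = ‖u_3‖ = 3.9638.

r_{33} = 3.9638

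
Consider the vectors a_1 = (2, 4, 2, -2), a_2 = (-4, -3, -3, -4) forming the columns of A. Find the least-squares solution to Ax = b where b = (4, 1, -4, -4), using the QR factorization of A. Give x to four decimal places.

x = (0.7082, 0.4349)

a_1 = (2, 4, 2, -2); ‖a_1‖ = 5.2915, so q_1 = (0.3780, 0.7559, 0.3780, -0.3780).
q_1·a_2 = 0.3780·(-4) + 0.7559·(-3) + 0.3780·(-3) + (-0.3780)·(-4) = -3.4017.
u_2 = a_2 + 3.4017·q_1 = (-2.7143, -0.4286, -1.7143, -5.2857).
‖u_2‖ = 6.1991, so q_2 = (-0.4379, -0.0691, -0.2765, -0.8527).
Qᵀb = (2.2678, 2.6963).
Back-substitute: x_2 = 2.6963/6.1991 = 0.4349.
x_1 = (2.2678 + 3.4017·0.4349)/5.2915 = 0.7082.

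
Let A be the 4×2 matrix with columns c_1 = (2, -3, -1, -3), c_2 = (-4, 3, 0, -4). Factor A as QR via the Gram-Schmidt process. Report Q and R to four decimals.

Q = [[0.4170, -0.5643], [-0.6255, 0.3716], [-0.2085, -0.0344], [-0.6255, -0.7364]], R = [[4.7958, -1.0426], [0.0000, 6.3177]]

c_1 = (2, -3, -1, -3); ‖c_1‖ = 4.7958, so e_1 = (0.4170, -0.6255, -0.2085, -0.6255).
e_1·c_2 = 0.4170·(-4) + (-0.6255)·3 + (-0.2085)·0 + (-0.6255)·(-4) = -1.0426.
u_2 = c_2 + 1.0426·e_1 = (-3.5652, 2.3478, -0.2174, -4.6522).
‖u_2‖ = 6.3177, so e_2 = (-0.5643, 0.3716, -0.0344, -0.7364).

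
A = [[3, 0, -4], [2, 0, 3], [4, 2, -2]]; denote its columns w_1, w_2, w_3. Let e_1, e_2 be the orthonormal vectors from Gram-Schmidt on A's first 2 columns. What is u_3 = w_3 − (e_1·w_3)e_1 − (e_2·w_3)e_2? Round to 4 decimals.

u_3 = (-2.6154, 3.9231, 0.0000)

e_1 = w_1/‖w_1‖ = (3, 2, 4)/5.3852 = (0.5571, 0.3714, 0.7428).
r_{12} = e_1·w_2 = 1.4856.
u_2 = w_2 − 1.4856·e_1 = (-0.8276, -0.5517, 0.8966).
‖u_2‖ = 1.3391, so e_2 = (-0.6180, -0.4120, 0.6695).
r_{13} = e_1·w_3 = -2.5997; r_{23} = e_2·w_3 = -0.1030.
u_3 = w_3 + 2.5997·e_1 + 0.1030·e_2 = (-2.6154, 3.9231, 0.0000).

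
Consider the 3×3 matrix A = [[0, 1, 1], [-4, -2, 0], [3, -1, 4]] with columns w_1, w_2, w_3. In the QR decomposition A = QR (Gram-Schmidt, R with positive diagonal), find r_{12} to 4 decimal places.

w_1 = (0, -4, 3); ‖w_1‖ = 5.0000, so e_1 = (0.0000, -0.8000, 0.6000).
r_{12} = e_1·w_2 = 1.0000.

r_{12} = 1.0000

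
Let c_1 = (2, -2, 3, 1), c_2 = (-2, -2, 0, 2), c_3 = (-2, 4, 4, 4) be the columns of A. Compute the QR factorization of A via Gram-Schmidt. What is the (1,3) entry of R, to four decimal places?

r_{13} = 0.9428

c_1 = (2, -2, 3, 1); ‖c_1‖ = 4.2426, so q_1 = (0.4714, -0.4714, 0.7071, 0.2357).
r_{13} = q_1·c_3 = 0.9428.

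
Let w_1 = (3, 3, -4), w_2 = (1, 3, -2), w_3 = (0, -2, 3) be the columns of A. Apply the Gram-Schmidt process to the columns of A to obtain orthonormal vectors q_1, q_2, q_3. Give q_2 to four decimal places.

q_2 = (-0.5115, 0.8262, 0.2361)

w_1 = (3, 3, -4); ‖w_1‖ = 5.8310, so q_1 = (0.5145, 0.5145, -0.6860).
q_1·w_2 = 0.5145·1 + 0.5145·3 + (-0.6860)·(-2) = 3.4300.
u_2 = w_2 − 3.4300·q_1 = (-0.7647, 1.2353, 0.3529).
‖u_2‖ = 1.4951, so q_2 = (-0.5115, 0.8262, 0.2361).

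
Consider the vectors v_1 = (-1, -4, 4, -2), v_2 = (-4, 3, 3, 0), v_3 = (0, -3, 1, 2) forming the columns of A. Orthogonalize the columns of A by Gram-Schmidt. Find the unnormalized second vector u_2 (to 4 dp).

u_2 = (-3.8919, 3.4324, 2.5676, 0.2162)

v_1 = (-1, -4, 4, -2); ‖v_1‖ = 6.0828, so q_1 = (-0.1644, -0.6576, 0.6576, -0.3288).
q_1·v_2 = (-0.1644)·(-4) + (-0.6576)·3 + 0.6576·3 + (-0.3288)·0 = 0.6576.
u_2 = v_2 − 0.6576·q_1 = (-3.8919, 3.4324, 2.5676, 0.2162).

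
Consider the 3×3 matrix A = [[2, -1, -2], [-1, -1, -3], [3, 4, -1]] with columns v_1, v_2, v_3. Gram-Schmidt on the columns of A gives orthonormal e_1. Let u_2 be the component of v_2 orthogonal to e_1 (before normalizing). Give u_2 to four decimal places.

e_1 = v_1/‖v_1‖ = (2, -1, 3)/3.7417 = (0.5345, -0.2673, 0.8018).
r_{12} = e_1·v_2 = 2.9399.
u_2 = v_2 − 2.9399·e_1 = (-2.5714, -0.2143, 1.6429).

u_2 = (-2.5714, -0.2143, 1.6429)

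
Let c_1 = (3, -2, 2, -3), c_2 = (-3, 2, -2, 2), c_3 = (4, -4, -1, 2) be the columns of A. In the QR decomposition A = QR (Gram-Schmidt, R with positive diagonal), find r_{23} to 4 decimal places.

e_1 = c_1/‖c_1‖ = (3, -2, 2, -3)/5.0990 = (0.5883, -0.3922, 0.3922, -0.5883).
r_{12} = e_1·c_2 = -4.5107.
u_2 = c_2 + 4.5107·e_1 = (-0.3462, 0.2308, -0.2308, -0.6538).
‖u_2‖ = 0.8086, so e_2 = (-0.4281, 0.2854, -0.2854, -0.8086).
r_{23} = e_2·c_3 = -4.1857.

r_{23} = -4.1857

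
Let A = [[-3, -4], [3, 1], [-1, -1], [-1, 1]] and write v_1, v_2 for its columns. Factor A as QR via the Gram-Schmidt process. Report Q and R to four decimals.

Q = [[-0.6708, -0.6286], [0.6708, -0.4490], [-0.2236, -0.0898], [-0.2236, 0.6286]], R = [[4.4721, 3.3541], [0.0000, 2.7839]]

v_1 = (-3, 3, -1, -1); ‖v_1‖ = 4.4721, so q_1 = (-0.6708, 0.6708, -0.2236, -0.2236).
q_1·v_2 = (-0.6708)·(-4) + 0.6708·1 + (-0.2236)·(-1) + (-0.2236)·1 = 3.3541.
u_2 = v_2 − 3.3541·q_1 = (-1.7500, -1.2500, -0.2500, 1.7500).
‖u_2‖ = 2.7839, so q_2 = (-0.6286, -0.4490, -0.0898, 0.6286).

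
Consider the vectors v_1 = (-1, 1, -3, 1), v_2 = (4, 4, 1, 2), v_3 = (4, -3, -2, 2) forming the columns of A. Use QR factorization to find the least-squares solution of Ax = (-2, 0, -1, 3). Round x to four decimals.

v_1 = (-1, 1, -3, 1); ‖v_1‖ = 3.4641, so e_1 = (-0.2887, 0.2887, -0.8660, 0.2887).
e_1·v_2 = (-0.2887)·4 + 0.2887·4 + (-0.8660)·1 + 0.2887·2 = -0.2887.
u_2 = v_2 + 0.2887·e_1 = (3.9167, 4.0833, 0.7500, 2.0833).
‖u_2‖ = 6.0759, so e_2 = (0.6446, 0.6721, 0.1234, 0.3429).
e_1·v_3 = (-0.2887)·4 + 0.2887·(-3) + (-0.8660)·(-2) + 0.2887·2 = 0.2887; e_2·v_3 = 0.6446·4 + 0.6721·(-3) + 0.1234·(-2) + 0.3429·2 = 1.0012.
u_3 = v_3 − 0.2887·e_1 − 1.0012·e_2 = (3.4379, -3.7562, -1.8736, 1.5734).
‖u_3‖ = 5.6493, so e_3 = (0.6086, -0.6649, -0.3317, 0.2785).
Qᵀb = (2.3094, -0.3840, -0.0499).
Back-substitute: x_3 = -0.0499/5.6493 = -0.0088.
x_2 = (-0.3840 − 1.0012·(-0.0088))/6.0759 = -0.0617.
x_1 = (2.3094 + 0.2887·(-0.0617) − 0.2887·(-0.0088))/3.4641 = 0.6623.

x = (0.6623, -0.0617, -0.0088)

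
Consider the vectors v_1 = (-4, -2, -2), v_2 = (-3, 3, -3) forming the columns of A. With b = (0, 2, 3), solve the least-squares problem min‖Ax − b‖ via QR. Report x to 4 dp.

v_1 = (-4, -2, -2); ‖v_1‖ = 4.8990, so e_1 = (-0.8165, -0.4082, -0.4082).
e_1·v_2 = (-0.8165)·(-3) + (-0.4082)·3 + (-0.4082)·(-3) = 2.4495.
u_2 = v_2 − 2.4495·e_1 = (-1.0000, 4.0000, -2.0000).
‖u_2‖ = 4.5826, so e_2 = (-0.2182, 0.8729, -0.4364).
Qᵀb = (-2.0412, 0.4364).
Back-substitute: x_2 = 0.4364/4.5826 = 0.0952.
x_1 = (-2.0412 − 2.4495·0.0952)/4.8990 = -0.4643.

x = (-0.4643, 0.0952)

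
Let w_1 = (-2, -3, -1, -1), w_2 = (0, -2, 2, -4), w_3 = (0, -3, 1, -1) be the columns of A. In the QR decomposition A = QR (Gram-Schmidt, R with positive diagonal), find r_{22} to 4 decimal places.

e_1 = w_1/‖w_1‖ = (-2, -3, -1, -1)/3.8730 = (-0.5164, -0.7746, -0.2582, -0.2582).
r_{12} = e_1·w_2 = 2.0656.
u_2 = w_2 − 2.0656·e_1 = (1.0667, -0.4000, 2.5333, -3.4667).
r_{22} = ‖u_2‖ = 4.4422.

r_{22} = 4.4422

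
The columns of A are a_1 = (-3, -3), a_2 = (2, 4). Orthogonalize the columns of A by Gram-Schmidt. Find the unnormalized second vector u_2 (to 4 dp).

u_2 = (-1.0000, 1.0000)

a_1 = (-3, -3); ‖a_1‖ = 4.2426, so q_1 = (-0.7071, -0.7071).
q_1·a_2 = (-0.7071)·2 + (-0.7071)·4 = -4.2426.
u_2 = a_2 + 4.2426·q_1 = (-1.0000, 1.0000).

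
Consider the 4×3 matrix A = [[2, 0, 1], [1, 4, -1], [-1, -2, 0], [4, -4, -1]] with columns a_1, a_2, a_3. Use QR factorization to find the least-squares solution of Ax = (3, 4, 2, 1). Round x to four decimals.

x = (0.7534, 0.4315, 0.0868)

q_1 = a_1/‖a_1‖ = (2, 1, -1, 4)/4.6904 = (0.4264, 0.2132, -0.2132, 0.8528).
r_{12} = q_1·a_2 = -2.1320.
u_2 = a_2 + 2.1320·q_1 = (0.9091, 4.4545, -2.4545, -2.1818).
‖u_2‖ = 5.6084, so q_2 = (0.1621, 0.7943, -0.4377, -0.3890).
r_{13} = q_1·a_3 = -0.6396; r_{23} = q_2·a_3 = -0.2431.
u_3 = a_3 + 0.6396·q_1 + 0.2431·q_2 = (1.3121, -0.6705, -0.2428, -0.5491).
‖u_3‖ = 1.5912, so q_3 = (0.8246, -0.4214, -0.1526, -0.3451).
Qᵀb = (2.5584, 2.3990, 0.1380).
Back-substitute: x_3 = 0.1380/1.5912 = 0.0868.
x_2 = (2.3990 + 0.2431·0.0868)/5.6084 = 0.4315.
x_1 = (2.5584 + 2.1320·0.4315 + 0.6396·0.0868)/4.6904 = 0.7534.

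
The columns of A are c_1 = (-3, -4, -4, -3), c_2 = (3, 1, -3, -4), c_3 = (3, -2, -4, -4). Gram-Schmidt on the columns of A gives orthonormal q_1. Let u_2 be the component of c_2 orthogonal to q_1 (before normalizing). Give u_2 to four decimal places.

u_2 = (3.6600, 1.8800, -2.1200, -3.3400)

c_1 = (-3, -4, -4, -3); ‖c_1‖ = 7.0711, so q_1 = (-0.4243, -0.5657, -0.5657, -0.4243).
q_1·c_2 = (-0.4243)·3 + (-0.5657)·1 + (-0.5657)·(-3) + (-0.4243)·(-4) = 1.5556.
u_2 = c_2 − 1.5556·q_1 = (3.6600, 1.8800, -2.1200, -3.3400).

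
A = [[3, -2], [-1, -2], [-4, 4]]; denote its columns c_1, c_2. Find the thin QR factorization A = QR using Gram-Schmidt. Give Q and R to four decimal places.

q_1 = c_1/‖c_1‖ = (3, -1, -4)/5.0990 = (0.5883, -0.1961, -0.7845).
r_{12} = q_1·c_2 = -3.9223.
u_2 = c_2 + 3.9223·q_1 = (0.3077, -2.7692, 0.9231).
‖u_2‖ = 2.9352, so q_2 = (0.1048, -0.9435, 0.3145).

Q = [[0.5883, 0.1048], [-0.1961, -0.9435], [-0.7845, 0.3145]], R = [[5.0990, -3.9223], [0.0000, 2.9352]]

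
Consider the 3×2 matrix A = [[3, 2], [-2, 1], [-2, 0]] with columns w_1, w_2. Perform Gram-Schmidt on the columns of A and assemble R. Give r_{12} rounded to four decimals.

w_1 = (3, -2, -2); ‖w_1‖ = 4.1231, so e_1 = (0.7276, -0.4851, -0.4851).
r_{12} = e_1·w_2 = 0.9701.

r_{12} = 0.9701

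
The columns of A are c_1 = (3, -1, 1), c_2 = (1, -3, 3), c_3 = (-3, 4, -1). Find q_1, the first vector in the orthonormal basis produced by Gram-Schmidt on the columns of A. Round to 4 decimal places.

q_1 = c_1/‖c_1‖ = (3, -1, 1)/3.3166 = (0.9045, -0.3015, 0.3015).

q_1 = (0.9045, -0.3015, 0.3015)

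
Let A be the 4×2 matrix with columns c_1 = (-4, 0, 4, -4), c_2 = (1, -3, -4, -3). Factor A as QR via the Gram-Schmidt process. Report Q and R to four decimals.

Q = [[-0.5774, 0.0574], [0.0000, -0.5170], [0.5774, -0.5745], [-0.5774, -0.6319]], R = [[6.9282, -1.1547], [0.0000, 5.8023]]

c_1 = (-4, 0, 4, -4); ‖c_1‖ = 6.9282, so q_1 = (-0.5774, 0.0000, 0.5774, -0.5774).
q_1·c_2 = (-0.5774)·1 + 0.0000·(-3) + 0.5774·(-4) + (-0.5774)·(-3) = -1.1547.
u_2 = c_2 + 1.1547·q_1 = (0.3333, -3.0000, -3.3333, -3.6667).
‖u_2‖ = 5.8023, so q_2 = (0.0574, -0.5170, -0.5745, -0.6319).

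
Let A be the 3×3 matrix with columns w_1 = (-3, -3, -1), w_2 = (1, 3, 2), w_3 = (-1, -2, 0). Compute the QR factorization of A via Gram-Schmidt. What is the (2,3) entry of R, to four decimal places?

r_{23} = -0.1919

e_1 = w_1/‖w_1‖ = (-3, -3, -1)/4.3589 = (-0.6882, -0.6882, -0.2294).
r_{12} = e_1·w_2 = -3.2118.
u_2 = w_2 + 3.2118·e_1 = (-1.2105, 0.7895, 1.2632).
‖u_2‖ = 1.9194, so e_2 = (-0.6307, 0.4113, 0.6581).
r_{23} = e_2·w_3 = -0.1919.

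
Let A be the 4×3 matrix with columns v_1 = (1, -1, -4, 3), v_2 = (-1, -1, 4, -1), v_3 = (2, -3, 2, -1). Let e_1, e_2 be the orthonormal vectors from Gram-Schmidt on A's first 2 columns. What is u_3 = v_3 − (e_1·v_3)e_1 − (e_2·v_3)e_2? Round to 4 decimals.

u_3 = (2.5263, -1.4737, -0.1053, -1.4737)

v_1 = (1, -1, -4, 3); ‖v_1‖ = 5.1962, so e_1 = (0.1925, -0.1925, -0.7698, 0.5774).
e_1·v_2 = 0.1925·(-1) + (-0.1925)·(-1) + (-0.7698)·4 + 0.5774·(-1) = -3.6566.
u_2 = v_2 + 3.6566·e_1 = (-0.2963, -1.7037, 1.1852, 1.1111).
‖u_2‖ = 2.3727, so e_2 = (-0.1249, -0.7180, 0.4995, 0.4683).
e_1·v_3 = 0.1925·2 + (-0.1925)·(-3) + (-0.7698)·2 + 0.5774·(-1) = -1.1547; e_2·v_3 = (-0.1249)·2 + (-0.7180)·(-3) + 0.4995·2 + 0.4683·(-1) = 2.4351.
u_3 = v_3 + 1.1547·e_1 − 2.4351·e_2 = (2.5263, -1.4737, -0.1053, -1.4737).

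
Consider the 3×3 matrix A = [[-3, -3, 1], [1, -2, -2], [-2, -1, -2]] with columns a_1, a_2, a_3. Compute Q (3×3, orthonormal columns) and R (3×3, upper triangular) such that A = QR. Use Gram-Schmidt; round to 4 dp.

Q = [[-0.8018, -0.3738, 0.4663], [0.2673, -0.9221, -0.2798], [-0.5345, 0.0997, -0.8393]], R = [[3.7417, 2.4054, -0.2673], [0.0000, 2.8661, 1.2710], [0.0000, 0.0000, 2.7043]]

q_1 = a_1/‖a_1‖ = (-3, 1, -2)/3.7417 = (-0.8018, 0.2673, -0.5345).
r_{12} = q_1·a_2 = 2.4054.
u_2 = a_2 − 2.4054·q_1 = (-1.0714, -2.6429, 0.2857).
‖u_2‖ = 2.8661, so q_2 = (-0.3738, -0.9221, 0.0997).
r_{13} = q_1·a_3 = -0.2673; r_{23} = q_2·a_3 = 1.2710.
u_3 = a_3 + 0.2673·q_1 − 1.2710·q_2 = (1.2609, -0.7565, -2.2696).
‖u_3‖ = 2.7043, so q_3 = (0.4663, -0.2798, -0.8393).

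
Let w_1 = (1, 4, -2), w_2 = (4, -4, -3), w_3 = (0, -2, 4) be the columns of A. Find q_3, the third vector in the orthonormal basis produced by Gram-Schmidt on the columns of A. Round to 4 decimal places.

q_1 = w_1/‖w_1‖ = (1, 4, -2)/4.5826 = (0.2182, 0.8729, -0.4364).
r_{12} = q_1·w_2 = -1.3093.
u_2 = w_2 + 1.3093·q_1 = (4.2857, -2.8571, -3.5714).
‖u_2‖ = 6.2678, so q_2 = (0.6838, -0.4558, -0.5698).
r_{13} = q_1·w_3 = -3.4915; r_{23} = q_2·w_3 = -1.3675.
u_3 = w_3 + 3.4915·q_1 + 1.3675·q_2 = (1.6970, 0.4242, 1.6970).
‖u_3‖ = 2.4371, so q_3 = (0.6963, 0.1741, 0.6963).

q_3 = (0.6963, 0.1741, 0.6963)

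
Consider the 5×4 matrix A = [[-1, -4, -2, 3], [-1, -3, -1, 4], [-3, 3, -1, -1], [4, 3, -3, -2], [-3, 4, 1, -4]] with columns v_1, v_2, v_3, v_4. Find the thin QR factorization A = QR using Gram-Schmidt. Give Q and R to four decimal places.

v_1 = (-1, -1, -3, 4, -3); ‖v_1‖ = 6.0000, so q_1 = (-0.1667, -0.1667, -0.5000, 0.6667, -0.5000).
q_1·v_2 = (-0.1667)·(-4) + (-0.1667)·(-3) + (-0.5000)·3 + 0.6667·3 + (-0.5000)·4 = -0.3333.
u_2 = v_2 + 0.3333·q_1 = (-4.0556, -3.0556, 2.8333, 3.2222, 3.8333).
‖u_2‖ = 7.6739, so q_2 = (-0.5285, -0.3982, 0.3692, 0.4199, 0.4995).
q_1·v_3 = (-0.1667)·(-2) + (-0.1667)·(-1) + (-0.5000)·(-1) + 0.6667·(-3) + (-0.5000)·1 = -1.5000; q_2·v_3 = (-0.5285)·(-2) + (-0.3982)·(-1) + 0.3692·(-1) + 0.4199·(-3) + 0.4995·1 = 0.3258.
u_3 = v_3 + 1.5000·q_1 − 0.3258·q_2 = (-2.0778, -1.1203, -1.8703, -2.1368, 0.0873).
‖u_3‖ = 3.6938, so q_3 = (-0.5625, -0.3033, -0.5063, -0.5785, 0.0236).
q_1·v_4 = (-0.1667)·3 + (-0.1667)·4 + (-0.5000)·(-1) + 0.6667·(-2) + (-0.5000)·(-4) = 0.0000; q_2·v_4 = (-0.5285)·3 + (-0.3982)·4 + 0.3692·(-1) + 0.4199·(-2) + 0.4995·(-4) = -6.3853; q_3·v_4 = (-0.5625)·3 + (-0.3033)·4 + (-0.5063)·(-1) + (-0.5785)·(-2) + 0.0236·(-4) = -1.3319.
u_4 = v_4 − 0.0000·q_1 + 6.3853·q_2 + 1.3319·q_3 = (-1.1238, 1.0536, 0.6831, -0.0894, -0.7789).
‖u_4‖ = 1.8586, so q_4 = (-0.6046, 0.5669, 0.3676, -0.0481, -0.4191).

Q = [[-0.1667, -0.5285, -0.5625, -0.6046], [-0.1667, -0.3982, -0.3033, 0.5669], [-0.5000, 0.3692, -0.5063, 0.3676], [0.6667, 0.4199, -0.5785, -0.0481], [-0.5000, 0.4995, 0.0236, -0.4191]], R = [[6.0000, -0.3333, -1.5000, 0.0000], [0.0000, 7.6739, 0.3258, -6.3853], [0.0000, 0.0000, 3.6938, -1.3319], [0.0000, 0.0000, 0.0000, 1.8586]]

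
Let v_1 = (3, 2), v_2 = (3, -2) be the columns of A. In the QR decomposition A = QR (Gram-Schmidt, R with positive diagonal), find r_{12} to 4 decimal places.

r_{12} = 1.3868

v_1 = (3, 2); ‖v_1‖ = 3.6056, so q_1 = (0.8321, 0.5547).
r_{12} = q_1·v_2 = 1.3868.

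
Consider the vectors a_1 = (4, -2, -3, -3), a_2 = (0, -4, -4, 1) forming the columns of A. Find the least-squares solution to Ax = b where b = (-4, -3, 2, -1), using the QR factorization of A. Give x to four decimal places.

q_1 = a_1/‖a_1‖ = (4, -2, -3, -3)/6.1644 = (0.6489, -0.3244, -0.4867, -0.4867).
r_{12} = q_1·a_2 = 2.7578.
u_2 = a_2 − 2.7578·q_1 = (-1.7895, -3.1053, -2.6579, 2.3421).
‖u_2‖ = 5.0393, so q_2 = (-0.3551, -0.6162, -0.5274, 0.4648).
Qᵀb = (-2.1089, 1.7494).
Back-substitute: x_2 = 1.7494/5.0393 = 0.3472.
x_1 = (-2.1089 − 2.7578·0.3472)/6.1644 = -0.4974.

x = (-0.4974, 0.3472)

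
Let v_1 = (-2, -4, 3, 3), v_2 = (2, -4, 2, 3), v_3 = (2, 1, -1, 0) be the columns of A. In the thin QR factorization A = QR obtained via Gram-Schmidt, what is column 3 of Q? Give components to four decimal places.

e_3 = (-0.0314, 0.5435, -0.1257, 0.8294)

v_1 = (-2, -4, 3, 3); ‖v_1‖ = 6.1644, so e_1 = (-0.3244, -0.6489, 0.4867, 0.4867).
e_1·v_2 = (-0.3244)·2 + (-0.6489)·(-4) + 0.4867·2 + 0.4867·3 = 4.3800.
u_2 = v_2 − 4.3800·e_1 = (3.4211, -1.1579, -0.1316, 0.8684).
‖u_2‖ = 3.7170, so e_2 = (0.9204, -0.3115, -0.0354, 0.2336).
e_1·v_3 = (-0.3244)·2 + (-0.6489)·1 + 0.4867·(-1) + 0.4867·0 = -1.7844; e_2·v_3 = 0.9204·2 + (-0.3115)·1 + (-0.0354)·(-1) + 0.2336·0 = 1.5647.
u_3 = v_3 + 1.7844·e_1 − 1.5647·e_2 = (-0.0190, 0.3295, -0.0762, 0.5029).
‖u_3‖ = 0.6063, so e_3 = (-0.0314, 0.5435, -0.1257, 0.8294).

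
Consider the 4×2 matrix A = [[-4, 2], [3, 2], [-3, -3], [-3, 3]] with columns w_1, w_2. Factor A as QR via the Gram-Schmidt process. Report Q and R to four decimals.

w_1 = (-4, 3, -3, -3); ‖w_1‖ = 6.5574, so e_1 = (-0.6100, 0.4575, -0.4575, -0.4575).
e_1·w_2 = (-0.6100)·2 + 0.4575·2 + (-0.4575)·(-3) + (-0.4575)·3 = -0.3050.
u_2 = w_2 + 0.3050·e_1 = (1.8140, 2.1395, -3.1395, 2.8605).
‖u_2‖ = 5.0899, so e_2 = (0.3564, 0.4203, -0.6168, 0.5620).

Q = [[-0.6100, 0.3564], [0.4575, 0.4203], [-0.4575, -0.6168], [-0.4575, 0.5620]], R = [[6.5574, -0.3050], [0.0000, 5.0899]]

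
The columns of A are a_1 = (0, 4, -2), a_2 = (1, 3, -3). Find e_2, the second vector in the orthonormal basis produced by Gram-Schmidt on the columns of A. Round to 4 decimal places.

e_2 = (0.5976, -0.3586, -0.7171)

a_1 = (0, 4, -2); ‖a_1‖ = 4.4721, so e_1 = (0.0000, 0.8944, -0.4472).
e_1·a_2 = 0.0000·1 + 0.8944·3 + (-0.4472)·(-3) = 4.0249.
u_2 = a_2 − 4.0249·e_1 = (1.0000, -0.6000, -1.2000).
‖u_2‖ = 1.6733, so e_2 = (0.5976, -0.3586, -0.7171).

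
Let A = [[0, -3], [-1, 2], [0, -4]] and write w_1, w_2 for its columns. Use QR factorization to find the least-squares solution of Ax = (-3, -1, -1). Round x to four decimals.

w_1 = (0, -1, 0); ‖w_1‖ = 1.0000, so q_1 = (0.0000, -1.0000, 0.0000).
q_1·w_2 = 0.0000·(-3) + (-1.0000)·2 + 0.0000·(-4) = -2.0000.
u_2 = w_2 + 2.0000·q_1 = (-3.0000, 0.0000, -4.0000).
‖u_2‖ = 5.0000, so q_2 = (-0.6000, 0.0000, -0.8000).
Qᵀb = (1.0000, 2.6000).
Back-substitute: x_2 = 2.6000/5.0000 = 0.5200.
x_1 = (1.0000 + 2.0000·0.5200)/1.0000 = 2.0400.

x = (2.0400, 0.5200)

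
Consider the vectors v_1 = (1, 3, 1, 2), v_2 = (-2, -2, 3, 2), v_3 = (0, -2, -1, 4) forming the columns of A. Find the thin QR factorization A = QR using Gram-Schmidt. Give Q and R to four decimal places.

q_1 = v_1/‖v_1‖ = (1, 3, 1, 2)/3.8730 = (0.2582, 0.7746, 0.2582, 0.5164).
r_{12} = q_1·v_2 = -0.2582.
u_2 = v_2 + 0.2582·q_1 = (-1.9333, -1.8000, 3.0667, 2.1333).
‖u_2‖ = 4.5753, so q_2 = (-0.4226, -0.3934, 0.6703, 0.4663).
r_{13} = q_1·v_3 = 0.2582; r_{23} = q_2·v_3 = 1.9817.
u_3 = v_3 − 0.2582·q_1 − 1.9817·q_2 = (0.7707, -1.4204, -2.3949, 2.9427).
‖u_3‖ = 4.1239, so q_3 = (0.1869, -0.3444, -0.5807, 0.7136).

Q = [[0.2582, -0.4226, 0.1869], [0.7746, -0.3934, -0.3444], [0.2582, 0.6703, -0.5807], [0.5164, 0.4663, 0.7136]], R = [[3.8730, -0.2582, 0.2582], [0.0000, 4.5753, 1.9817], [0.0000, 0.0000, 4.1239]]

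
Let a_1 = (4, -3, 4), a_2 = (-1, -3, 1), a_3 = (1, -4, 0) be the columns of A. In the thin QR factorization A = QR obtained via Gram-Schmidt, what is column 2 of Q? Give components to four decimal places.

a_1 = (4, -3, 4); ‖a_1‖ = 6.4031, so e_1 = (0.6247, -0.4685, 0.6247).
e_1·a_2 = 0.6247·(-1) + (-0.4685)·(-3) + 0.6247·1 = 1.4056.
u_2 = a_2 − 1.4056·e_1 = (-1.8780, -2.3415, 0.1220).
‖u_2‖ = 3.0041, so e_2 = (-0.6252, -0.7794, 0.0406).

e_2 = (-0.6252, -0.7794, 0.0406)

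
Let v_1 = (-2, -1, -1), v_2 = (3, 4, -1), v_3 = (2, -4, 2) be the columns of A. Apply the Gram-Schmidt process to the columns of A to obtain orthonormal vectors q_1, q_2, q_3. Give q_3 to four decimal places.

q_3 = (0.5774, -0.5774, -0.5774)

v_1 = (-2, -1, -1); ‖v_1‖ = 2.4495, so q_1 = (-0.8165, -0.4082, -0.4082).
q_1·v_2 = (-0.8165)·3 + (-0.4082)·4 + (-0.4082)·(-1) = -3.6742.
u_2 = v_2 + 3.6742·q_1 = (0.0000, 2.5000, -2.5000).
‖u_2‖ = 3.5355, so q_2 = (0.0000, 0.7071, -0.7071).
q_1·v_3 = (-0.8165)·2 + (-0.4082)·(-4) + (-0.4082)·2 = -0.8165; q_2·v_3 = (0.0000)·2 + 0.7071·(-4) + (-0.7071)·2 = -4.2426.
u_3 = v_3 + 0.8165·q_1 + 4.2426·q_2 = (1.3333, -1.3333, -1.3333).
‖u_3‖ = 2.3094, so q_3 = (0.5774, -0.5774, -0.5774).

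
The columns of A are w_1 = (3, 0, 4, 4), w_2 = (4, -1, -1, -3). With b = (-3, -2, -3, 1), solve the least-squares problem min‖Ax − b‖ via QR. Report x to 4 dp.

w_1 = (3, 0, 4, 4); ‖w_1‖ = 6.4031, so e_1 = (0.4685, 0.0000, 0.6247, 0.6247).
e_1·w_2 = 0.4685·4 + 0.0000·(-1) + 0.6247·(-1) + 0.6247·(-3) = -0.6247.
u_2 = w_2 + 0.6247·e_1 = (4.2927, -1.0000, -0.6098, -2.6098).
‖u_2‖ = 5.1585, so e_2 = (0.8322, -0.1939, -0.1182, -0.5059).
Qᵀb = (-2.6550, -2.2601).
Back-substitute: x_2 = -2.2601/5.1585 = -0.4381.
x_1 = (-2.6550 + 0.6247·(-0.4381))/6.4031 = -0.4574.

x = (-0.4574, -0.4381)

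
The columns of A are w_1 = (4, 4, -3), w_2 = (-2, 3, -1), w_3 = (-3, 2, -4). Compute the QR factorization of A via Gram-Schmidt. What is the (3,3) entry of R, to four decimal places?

r_{33} = 3.2733

w_1 = (4, 4, -3); ‖w_1‖ = 6.4031, so q_1 = (0.6247, 0.6247, -0.4685).
q_1·w_2 = 0.6247·(-2) + 0.6247·3 + (-0.4685)·(-1) = 1.0932.
u_2 = w_2 − 1.0932·q_1 = (-2.6829, 2.3171, -0.4878).
‖u_2‖ = 3.5784, so q_2 = (-0.7498, 0.6475, -0.1363).
q_1·w_3 = 0.6247·(-3) + 0.6247·2 + (-0.4685)·(-4) = 1.2494; q_2·w_3 = (-0.7498)·(-3) + 0.6475·2 + (-0.1363)·(-4) = 4.0896.
u_3 = w_3 − 1.2494·q_1 − 4.0896·q_2 = (-0.7143, -1.4286, -2.8571).
r_{33} = ‖u_3‖ = 3.2733.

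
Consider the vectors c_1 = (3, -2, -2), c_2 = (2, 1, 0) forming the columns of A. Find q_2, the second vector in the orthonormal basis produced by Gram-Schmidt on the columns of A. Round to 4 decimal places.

q_2 = (0.6424, 0.7299, 0.2336)

q_1 = c_1/‖c_1‖ = (3, -2, -2)/4.1231 = (0.7276, -0.4851, -0.4851).
r_{12} = q_1·c_2 = 0.9701.
u_2 = c_2 − 0.9701·q_1 = (1.2941, 1.4706, 0.4706).
‖u_2‖ = 2.0147, so q_2 = (0.6424, 0.7299, 0.2336).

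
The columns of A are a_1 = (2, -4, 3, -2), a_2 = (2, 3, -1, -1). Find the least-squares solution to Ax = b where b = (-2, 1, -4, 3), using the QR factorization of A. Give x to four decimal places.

a_1 = (2, -4, 3, -2); ‖a_1‖ = 5.7446, so e_1 = (0.3482, -0.6963, 0.5222, -0.3482).
e_1·a_2 = 0.3482·2 + (-0.6963)·3 + 0.5222·(-1) + (-0.3482)·(-1) = -1.5667.
u_2 = a_2 + 1.5667·e_1 = (2.5455, 1.9091, -0.1818, -1.5455).
‖u_2‖ = 3.5420, so e_2 = (0.7187, 0.5390, -0.0513, -0.4363).
Qᵀb = (-4.5260, -2.0020).
Back-substitute: x_2 = -2.0020/3.5420 = -0.5652.
x_1 = (-4.5260 + 1.5667·(-0.5652))/5.7446 = -0.9420.

x = (-0.9420, -0.5652)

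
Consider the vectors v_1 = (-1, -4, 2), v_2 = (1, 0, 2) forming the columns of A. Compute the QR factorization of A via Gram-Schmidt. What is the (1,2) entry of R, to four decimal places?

e_1 = v_1/‖v_1‖ = (-1, -4, 2)/4.5826 = (-0.2182, -0.8729, 0.4364).
r_{12} = e_1·v_2 = 0.6547.

r_{12} = 0.6547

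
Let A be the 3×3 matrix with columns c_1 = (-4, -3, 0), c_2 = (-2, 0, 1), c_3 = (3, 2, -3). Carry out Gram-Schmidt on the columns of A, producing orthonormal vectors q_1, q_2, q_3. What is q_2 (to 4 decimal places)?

c_1 = (-4, -3, 0); ‖c_1‖ = 5.0000, so q_1 = (-0.8000, -0.6000, 0.0000).
q_1·c_2 = (-0.8000)·(-2) + (-0.6000)·0 + 0.0000·1 = 1.6000.
u_2 = c_2 − 1.6000·q_1 = (-0.7200, 0.9600, 1.0000).
‖u_2‖ = 1.5620, so q_2 = (-0.4609, 0.6146, 0.6402).

q_2 = (-0.4609, 0.6146, 0.6402)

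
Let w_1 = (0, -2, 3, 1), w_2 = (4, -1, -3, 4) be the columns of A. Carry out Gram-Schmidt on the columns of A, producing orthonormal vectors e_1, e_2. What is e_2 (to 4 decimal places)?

e_2 = (0.6220, -0.2221, -0.3665, 0.6553)

w_1 = (0, -2, 3, 1); ‖w_1‖ = 3.7417, so e_1 = (0.0000, -0.5345, 0.8018, 0.2673).
e_1·w_2 = 0.0000·4 + (-0.5345)·(-1) + 0.8018·(-3) + 0.2673·4 = -0.8018.
u_2 = w_2 + 0.8018·e_1 = (4.0000, -1.4286, -2.3571, 4.2143).
‖u_2‖ = 6.4310, so e_2 = (0.6220, -0.2221, -0.3665, 0.6553).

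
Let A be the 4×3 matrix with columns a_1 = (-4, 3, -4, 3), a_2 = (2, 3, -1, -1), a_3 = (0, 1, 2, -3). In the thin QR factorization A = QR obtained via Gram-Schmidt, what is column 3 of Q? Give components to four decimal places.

q_3 = (-0.6040, 0.3257, 0.3857, -0.6167)

a_1 = (-4, 3, -4, 3); ‖a_1‖ = 7.0711, so q_1 = (-0.5657, 0.4243, -0.5657, 0.4243).
q_1·a_2 = (-0.5657)·2 + 0.4243·3 + (-0.5657)·(-1) + 0.4243·(-1) = 0.2828.
u_2 = a_2 − 0.2828·q_1 = (2.1600, 2.8800, -0.8400, -1.1200).
‖u_2‖ = 3.8626, so q_2 = (0.5592, 0.7456, -0.2175, -0.2900).
q_1·a_3 = (-0.5657)·0 + 0.4243·1 + (-0.5657)·2 + 0.4243·(-3) = -1.9799; q_2·a_3 = 0.5592·0 + 0.7456·1 + (-0.2175)·2 + (-0.2900)·(-3) = 1.1805.
u_3 = a_3 + 1.9799·q_1 − 1.1805·q_2 = (-1.7802, 0.9598, 1.1367, -1.8177).
‖u_3‖ = 2.9473, so q_3 = (-0.6040, 0.3257, 0.3857, -0.6167).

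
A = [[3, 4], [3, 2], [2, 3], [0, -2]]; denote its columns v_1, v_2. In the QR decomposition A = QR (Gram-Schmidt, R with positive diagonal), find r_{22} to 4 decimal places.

r_{22} = 2.6112

e_1 = v_1/‖v_1‖ = (3, 3, 2, 0)/4.6904 = (0.6396, 0.6396, 0.4264, 0.0000).
r_{12} = e_1·v_2 = 5.1168.
u_2 = v_2 − 5.1168·e_1 = (0.7273, -1.2727, 0.8182, -2.0000).
r_{22} = ‖u_2‖ = 2.6112.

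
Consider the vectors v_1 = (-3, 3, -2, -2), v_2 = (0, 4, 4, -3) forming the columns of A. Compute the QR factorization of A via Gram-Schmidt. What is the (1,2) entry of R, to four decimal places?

r_{12} = 1.9612

v_1 = (-3, 3, -2, -2); ‖v_1‖ = 5.0990, so q_1 = (-0.5883, 0.5883, -0.3922, -0.3922).
r_{12} = q_1·v_2 = 1.9612.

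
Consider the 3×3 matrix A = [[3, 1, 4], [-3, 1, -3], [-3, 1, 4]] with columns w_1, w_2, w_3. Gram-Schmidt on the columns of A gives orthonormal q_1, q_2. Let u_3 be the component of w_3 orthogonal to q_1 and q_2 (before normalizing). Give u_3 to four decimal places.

u_3 = (0.0000, -3.5000, 3.5000)

w_1 = (3, -3, -3); ‖w_1‖ = 5.1962, so q_1 = (0.5774, -0.5774, -0.5774).
q_1·w_2 = 0.5774·1 + (-0.5774)·1 + (-0.5774)·1 = -0.5774.
u_2 = w_2 + 0.5774·q_1 = (1.3333, 0.6667, 0.6667).
‖u_2‖ = 1.6330, so q_2 = (0.8165, 0.4082, 0.4082).
q_1·w_3 = 0.5774·4 + (-0.5774)·(-3) + (-0.5774)·4 = 1.7321; q_2·w_3 = 0.8165·4 + 0.4082·(-3) + 0.4082·4 = 3.6742.
u_3 = w_3 − 1.7321·q_1 − 3.6742·q_2 = (0.0000, -3.5000, 3.5000).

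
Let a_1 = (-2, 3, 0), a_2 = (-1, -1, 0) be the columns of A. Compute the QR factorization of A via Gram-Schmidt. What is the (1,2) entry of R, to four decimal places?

r_{12} = -0.2774

a_1 = (-2, 3, 0); ‖a_1‖ = 3.6056, so q_1 = (-0.5547, 0.8321, 0.0000).
r_{12} = q_1·a_2 = -0.2774.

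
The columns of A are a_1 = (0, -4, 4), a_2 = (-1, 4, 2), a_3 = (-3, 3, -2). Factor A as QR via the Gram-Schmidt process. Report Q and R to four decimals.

Q = [[0.0000, -0.2294, -0.9733], [-0.7071, 0.6882, -0.1622], [0.7071, 0.6882, -0.1622]], R = [[5.6569, -1.4142, -3.5355], [0.0000, 4.3589, 1.3765], [0.0000, 0.0000, 2.7578]]

a_1 = (0, -4, 4); ‖a_1‖ = 5.6569, so q_1 = (0.0000, -0.7071, 0.7071).
q_1·a_2 = 0.0000·(-1) + (-0.7071)·4 + 0.7071·2 = -1.4142.
u_2 = a_2 + 1.4142·q_1 = (-1.0000, 3.0000, 3.0000).
‖u_2‖ = 4.3589, so q_2 = (-0.2294, 0.6882, 0.6882).
q_1·a_3 = 0.0000·(-3) + (-0.7071)·3 + 0.7071·(-2) = -3.5355; q_2·a_3 = (-0.2294)·(-3) + 0.6882·3 + 0.6882·(-2) = 1.3765.
u_3 = a_3 + 3.5355·q_1 − 1.3765·q_2 = (-2.6842, -0.4474, -0.4474).
‖u_3‖ = 2.7578, so q_3 = (-0.9733, -0.1622, -0.1622).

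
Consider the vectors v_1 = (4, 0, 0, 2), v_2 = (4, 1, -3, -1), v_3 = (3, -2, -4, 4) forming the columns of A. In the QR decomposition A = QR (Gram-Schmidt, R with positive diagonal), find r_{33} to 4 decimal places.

v_1 = (4, 0, 0, 2); ‖v_1‖ = 4.4721, so e_1 = (0.8944, 0.0000, 0.0000, 0.4472).
e_1·v_2 = 0.8944·4 + 0.0000·1 + 0.0000·(-3) + 0.4472·(-1) = 3.1305.
u_2 = v_2 − 3.1305·e_1 = (1.2000, 1.0000, -3.0000, -2.4000).
‖u_2‖ = 4.1473, so e_2 = (0.2893, 0.2411, -0.7234, -0.5787).
e_1·v_3 = 0.8944·3 + 0.0000·(-2) + 0.0000·(-4) + 0.4472·4 = 4.4721; e_2·v_3 = 0.2893·3 + 0.2411·(-2) + (-0.7234)·(-4) + (-0.5787)·4 = 0.9645.
u_3 = v_3 − 4.4721·e_1 − 0.9645·e_2 = (-1.2791, -2.2326, -3.3023, 2.5581).
r_{33} = ‖u_3‖ = 4.9061.

r_{33} = 4.9061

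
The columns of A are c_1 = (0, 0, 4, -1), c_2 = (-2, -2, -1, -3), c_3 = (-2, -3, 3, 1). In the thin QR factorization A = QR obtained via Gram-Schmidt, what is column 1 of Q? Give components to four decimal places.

e_1 = (0.0000, 0.0000, 0.9701, -0.2425)

c_1 = (0, 0, 4, -1); ‖c_1‖ = 4.1231, so e_1 = (0.0000, 0.0000, 0.9701, -0.2425).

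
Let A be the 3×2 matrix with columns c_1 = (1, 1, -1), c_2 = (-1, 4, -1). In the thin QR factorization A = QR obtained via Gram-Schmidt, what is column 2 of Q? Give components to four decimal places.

c_1 = (1, 1, -1); ‖c_1‖ = 1.7321, so e_1 = (0.5774, 0.5774, -0.5774).
e_1·c_2 = 0.5774·(-1) + 0.5774·4 + (-0.5774)·(-1) = 2.3094.
u_2 = c_2 − 2.3094·e_1 = (-2.3333, 2.6667, 0.3333).
‖u_2‖ = 3.5590, so e_2 = (-0.6556, 0.7493, 0.0937).

e_2 = (-0.6556, 0.7493, 0.0937)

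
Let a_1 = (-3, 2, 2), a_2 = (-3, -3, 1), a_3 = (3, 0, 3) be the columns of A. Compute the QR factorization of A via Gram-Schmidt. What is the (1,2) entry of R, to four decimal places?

r_{12} = 1.2127

e_1 = a_1/‖a_1‖ = (-3, 2, 2)/4.1231 = (-0.7276, 0.4851, 0.4851).
r_{12} = e_1·a_2 = 1.2127.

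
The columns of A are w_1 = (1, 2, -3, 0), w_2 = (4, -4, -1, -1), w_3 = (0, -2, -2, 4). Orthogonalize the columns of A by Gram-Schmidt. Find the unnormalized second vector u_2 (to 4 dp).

u_2 = (4.0714, -3.8571, -1.2143, -1.0000)

w_1 = (1, 2, -3, 0); ‖w_1‖ = 3.7417, so q_1 = (0.2673, 0.5345, -0.8018, 0.0000).
q_1·w_2 = 0.2673·4 + 0.5345·(-4) + (-0.8018)·(-1) + 0.0000·(-1) = -0.2673.
u_2 = w_2 + 0.2673·q_1 = (4.0714, -3.8571, -1.2143, -1.0000).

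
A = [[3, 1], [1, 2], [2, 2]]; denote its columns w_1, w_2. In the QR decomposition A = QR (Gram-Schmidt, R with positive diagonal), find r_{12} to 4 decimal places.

r_{12} = 2.4054

e_1 = w_1/‖w_1‖ = (3, 1, 2)/3.7417 = (0.8018, 0.2673, 0.5345).
r_{12} = e_1·w_2 = 2.4054.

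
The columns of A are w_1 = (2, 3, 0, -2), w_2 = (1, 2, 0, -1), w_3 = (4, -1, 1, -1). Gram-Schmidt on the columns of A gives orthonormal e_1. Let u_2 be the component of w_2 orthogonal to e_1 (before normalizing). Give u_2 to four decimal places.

w_1 = (2, 3, 0, -2); ‖w_1‖ = 4.1231, so e_1 = (0.4851, 0.7276, 0.0000, -0.4851).
e_1·w_2 = 0.4851·1 + 0.7276·2 + 0.0000·0 + (-0.4851)·(-1) = 2.4254.
u_2 = w_2 − 2.4254·e_1 = (-0.1765, 0.2353, 0.0000, 0.1765).

u_2 = (-0.1765, 0.2353, 0.0000, 0.1765)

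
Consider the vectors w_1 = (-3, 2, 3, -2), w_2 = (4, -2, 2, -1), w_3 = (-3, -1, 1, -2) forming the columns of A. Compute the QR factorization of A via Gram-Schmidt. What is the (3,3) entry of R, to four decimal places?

r_{33} = 2.7082

e_1 = w_1/‖w_1‖ = (-3, 2, 3, -2)/5.0990 = (-0.5883, 0.3922, 0.5883, -0.3922).
r_{12} = e_1·w_2 = -1.5689.
u_2 = w_2 + 1.5689·e_1 = (3.0769, -1.3846, 2.9231, -1.6154).
‖u_2‖ = 4.7475, so e_2 = (0.6481, -0.2917, 0.6157, -0.3403).
r_{13} = e_1·w_3 = 2.7456; r_{23} = e_2·w_3 = -0.3565.
u_3 = w_3 − 2.7456·e_1 + 0.3565·e_2 = (-1.1536, -2.1809, -0.3959, -1.0444).
r_{33} = ‖u_3‖ = 2.7082.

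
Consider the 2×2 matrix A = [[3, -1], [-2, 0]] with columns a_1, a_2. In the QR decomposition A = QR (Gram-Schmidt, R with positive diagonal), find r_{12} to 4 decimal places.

q_1 = a_1/‖a_1‖ = (3, -2)/3.6056 = (0.8321, -0.5547).
r_{12} = q_1·a_2 = -0.8321.

r_{12} = -0.8321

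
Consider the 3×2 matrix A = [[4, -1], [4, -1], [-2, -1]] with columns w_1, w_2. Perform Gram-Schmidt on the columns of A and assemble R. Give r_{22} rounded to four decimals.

r_{22} = 1.4142

w_1 = (4, 4, -2); ‖w_1‖ = 6.0000, so q_1 = (0.6667, 0.6667, -0.3333).
q_1·w_2 = 0.6667·(-1) + 0.6667·(-1) + (-0.3333)·(-1) = -1.0000.
u_2 = w_2 + 1.0000·q_1 = (-0.3333, -0.3333, -1.3333).
r_{22} = ‖u_2‖ = 1.4142.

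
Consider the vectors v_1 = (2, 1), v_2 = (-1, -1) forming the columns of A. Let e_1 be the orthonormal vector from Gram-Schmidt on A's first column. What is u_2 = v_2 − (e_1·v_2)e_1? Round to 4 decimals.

u_2 = (0.2000, -0.4000)

v_1 = (2, 1); ‖v_1‖ = 2.2361, so e_1 = (0.8944, 0.4472).
e_1·v_2 = 0.8944·(-1) + 0.4472·(-1) = -1.3416.
u_2 = v_2 + 1.3416·e_1 = (0.2000, -0.4000).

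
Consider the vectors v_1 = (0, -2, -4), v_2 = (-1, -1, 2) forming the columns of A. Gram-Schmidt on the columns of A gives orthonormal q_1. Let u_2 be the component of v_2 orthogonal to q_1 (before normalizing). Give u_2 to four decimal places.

q_1 = v_1/‖v_1‖ = (0, -2, -4)/4.4721 = (0.0000, -0.4472, -0.8944).
r_{12} = q_1·v_2 = -1.3416.
u_2 = v_2 + 1.3416·q_1 = (-1.0000, -1.6000, 0.8000).

u_2 = (-1.0000, -1.6000, 0.8000)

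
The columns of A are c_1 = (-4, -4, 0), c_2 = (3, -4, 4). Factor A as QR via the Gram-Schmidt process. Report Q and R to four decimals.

Q = [[-0.7071, 0.5500], [-0.7071, -0.5500], [0.0000, 0.6285]], R = [[5.6569, 0.7071], [0.0000, 6.3640]]

q_1 = c_1/‖c_1‖ = (-4, -4, 0)/5.6569 = (-0.7071, -0.7071, 0.0000).
r_{12} = q_1·c_2 = 0.7071.
u_2 = c_2 − 0.7071·q_1 = (3.5000, -3.5000, 4.0000).
‖u_2‖ = 6.3640, so q_2 = (0.5500, -0.5500, 0.6285).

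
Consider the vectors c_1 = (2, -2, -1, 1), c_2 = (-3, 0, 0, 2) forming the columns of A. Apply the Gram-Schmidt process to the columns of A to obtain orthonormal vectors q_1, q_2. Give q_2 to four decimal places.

c_1 = (2, -2, -1, 1); ‖c_1‖ = 3.1623, so q_1 = (0.6325, -0.6325, -0.3162, 0.3162).
q_1·c_2 = 0.6325·(-3) + (-0.6325)·0 + (-0.3162)·0 + 0.3162·2 = -1.2649.
u_2 = c_2 + 1.2649·q_1 = (-2.2000, -0.8000, -0.4000, 2.4000).
‖u_2‖ = 3.3764, so q_2 = (-0.6516, -0.2369, -0.1185, 0.7108).

q_2 = (-0.6516, -0.2369, -0.1185, 0.7108)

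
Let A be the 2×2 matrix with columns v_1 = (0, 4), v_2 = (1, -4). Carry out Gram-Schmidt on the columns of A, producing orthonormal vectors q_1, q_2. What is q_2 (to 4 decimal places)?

q_2 = (1.0000, 0.0000)

v_1 = (0, 4); ‖v_1‖ = 4.0000, so q_1 = (0.0000, 1.0000).
q_1·v_2 = 0.0000·1 + 1.0000·(-4) = -4.0000.
u_2 = v_2 + 4.0000·q_1 = (1.0000, 0.0000).
‖u_2‖ = 1.0000, so q_2 = (1.0000, 0.0000).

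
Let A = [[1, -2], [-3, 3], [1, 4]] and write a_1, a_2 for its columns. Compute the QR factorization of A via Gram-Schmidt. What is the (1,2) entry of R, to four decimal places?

a_1 = (1, -3, 1); ‖a_1‖ = 3.3166, so e_1 = (0.3015, -0.9045, 0.3015).
r_{12} = e_1·a_2 = -2.1106.

r_{12} = -2.1106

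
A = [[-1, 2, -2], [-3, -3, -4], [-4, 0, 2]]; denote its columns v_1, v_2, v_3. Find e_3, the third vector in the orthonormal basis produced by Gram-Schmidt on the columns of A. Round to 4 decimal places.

v_1 = (-1, -3, -4); ‖v_1‖ = 5.0990, so e_1 = (-0.1961, -0.5883, -0.7845).
e_1·v_2 = (-0.1961)·2 + (-0.5883)·(-3) + (-0.7845)·0 = 1.3728.
u_2 = v_2 − 1.3728·e_1 = (2.2692, -2.1923, 1.0769).
‖u_2‖ = 3.3340, so e_2 = (0.6806, -0.6576, 0.3230).
e_1·v_3 = (-0.1961)·(-2) + (-0.5883)·(-4) + (-0.7845)·2 = 1.1767; e_2·v_3 = 0.6806·(-2) + (-0.6576)·(-4) + 0.3230·2 = 1.9150.
u_3 = v_3 − 1.1767·e_1 − 1.9150·e_2 = (-3.0727, -2.0484, 2.3045).
‖u_3‖ = 4.3529, so e_3 = (-0.7059, -0.4706, 0.5294).

e_3 = (-0.7059, -0.4706, 0.5294)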